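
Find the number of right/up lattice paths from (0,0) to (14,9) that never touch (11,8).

Total paths to (14,9): C(23,9) = 817190.
Paths through (11,8): C(19,8) x C(4,1) = 302328.
Avoiding (11,8): 817190 - 302328.

Final answer: 514862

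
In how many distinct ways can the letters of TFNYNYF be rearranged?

Letters (F:2, N:2, T:1, Y:2). Total letters: 7.
Permutations = 7!/(2! x 2! x 2!).

Final answer: 630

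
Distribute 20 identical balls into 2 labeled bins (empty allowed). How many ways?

Stars and bars: C(n+k-1, k-1) = C(21,1).

Final answer: C(21,1) = 21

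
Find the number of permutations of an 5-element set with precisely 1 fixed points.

Choose which 1 elements are fixed: C(5,1) = 5.
Derange the remaining 4 using D(j) = (j-1)(D(j-1) + D(j-2)), D(0)=1, D(1)=0: D(2)=1, D(3)=2, D(4)=9.
Total: 5 x 9.

Final answer: C(5,1) D(4) = 45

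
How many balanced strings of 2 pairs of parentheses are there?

The structures are counted by the Catalan number C_n. Here n = 2 (pairs).
C_n = (2n)!/(n!(n+1)!), so C_{2} = 4!/(2! x 3!) = C(4,2)/3 = 6/3.

Final answer: C_{2} = 2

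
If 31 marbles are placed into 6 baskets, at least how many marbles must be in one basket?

By the pigeonhole principle: ceiling(31/6).

Final answer: 6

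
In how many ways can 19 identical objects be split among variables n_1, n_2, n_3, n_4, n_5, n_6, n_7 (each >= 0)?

Stars and bars with 19 stars and 6 bars:
C(19+7-1, 7-1) = C(25,6).

Final answer: C(25,6) = 177100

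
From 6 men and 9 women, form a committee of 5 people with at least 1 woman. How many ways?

Sum over valid woman counts:
C(9,1)C(6,4) = 135
C(9,2)C(6,3) = 720
C(9,3)C(6,2) = 1260
C(9,4)C(6,1) = 756
C(9,5)C(6,0) = 126
Total: 135 + 720 + 1260 + 756 + 126.

Final answer: 2997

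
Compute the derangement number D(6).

Use the recurrence D(n) = (n-1)(D(n-1) + D(n-2)) with D(0)=1, D(1)=0.
Building up: D(2)=1, D(3)=2, D(4)=9, D(5)=44.
D(6) = 5 x (D(5) + D(4)) = 5 x (44 + 9).

Final answer: D(6) = 265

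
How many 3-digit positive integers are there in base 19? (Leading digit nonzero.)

These are the integers in [19^2, 19^3), so the count is 19^3 - 19^2 = 18 x 19^2.

Final answer: 6498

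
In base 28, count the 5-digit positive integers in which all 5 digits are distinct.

First digit: 27 (nonzero). Second: 27 (not first). Third: 26, etc.
Total: 27 x 27 x 26 x 25 x 24.

Final answer: 11372400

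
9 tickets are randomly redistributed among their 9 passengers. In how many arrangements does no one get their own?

D(n) = (n-1)(D(n-1) + D(n-2)), D(0)=1, D(1)=0.
D(2) = 1 x (0 + 1) = 1
D(3) = 2 x (1 + 0) = 2
D(4) = 3 x (2 + 1) = 9
D(5) = 4 x (9 + 2) = 44
D(6) = 5 x (44 + 9) = 265
D(7) = 6 x (265 + 44) = 1854
D(8) = 7 x (1854 + 265) = 14833
D(9) = 8 x (D(8) + D(7)) = 8 x (14833 + 1854)

Final answer: D(9) = 133496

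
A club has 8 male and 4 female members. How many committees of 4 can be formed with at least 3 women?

Sum over valid woman counts:
C(4,3)C(8,1) = 32
C(4,4)C(8,0) = 1
Total: 32 + 1.

Final answer: 33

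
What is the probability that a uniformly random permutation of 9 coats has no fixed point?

D(n) = (n-1)(D(n-1) + D(n-2)), D(0)=1, D(1)=0.
Building up: D(2)=1, D(3)=2, D(4)=9, D(5)=44, D(6)=265, D(7)=1854, D(8)=14833, D(9)=133496.
Total arrangements: 9! = 362880.
Probability = D(9)/9! = 16687/45360.

Final answer: D(9)/9! = 133496/362880 = 0.367879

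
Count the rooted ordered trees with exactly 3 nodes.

The structures are counted by the Catalan number C_n. Here n = 3 - 1 = 2.
C_n = C(2n,n) - C(2n,n+1), so C_{2} = C(4,2) - C(4,3) = 6 - 4.

Final answer: C_{2} = 2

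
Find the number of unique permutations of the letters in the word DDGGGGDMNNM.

Letters (D:3, G:4, M:2, N:2). Total letters: 11.
Permutations = 11!/(4! x 3! x 2! x 2!).

Final answer: 69300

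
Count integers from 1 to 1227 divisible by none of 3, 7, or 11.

|div by 3|=409, |div by 7|=175, |div by 11|=111.
|div by 3&7|=58, |div by 3&11|=37, |div by 7&11|=15, |div by all|=5.
By inclusion-exclusion, divisible by at least one: 409+175+111-58-37-15+5 = 590.
Not divisible by any: 1227 - 590.

Final answer: 637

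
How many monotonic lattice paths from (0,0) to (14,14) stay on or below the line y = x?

Total monotonic paths to (14,14): C(28,14) = 40116600.
Reflecting each bad path at its first crossing gives a bijection with paths to (13,15): C(28,15) = 37442160.
Valid Dyck paths: 40116600 - 37442160.
(Equivalently, C_{14} = C(28,14)/15 = 40116600/15.)

Final answer: C_{14} = 2674440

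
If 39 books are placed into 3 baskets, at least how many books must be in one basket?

By the pigeonhole principle: ceiling(39/3).

Final answer: 13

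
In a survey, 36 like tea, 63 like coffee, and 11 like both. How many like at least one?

|A union B| = |A| + |B| - |A intersect B| = 36 + 63 - 11.

Final answer: 88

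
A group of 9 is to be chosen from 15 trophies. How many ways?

C(15,9) = 15!/(9! x 6!).

Final answer: \binom{15}{9} = 5005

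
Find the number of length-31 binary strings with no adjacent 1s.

Classify by the final bit: ...0 gives a(n-1) strings, ...01 gives a(n-2) strings. Thus a(n) = a(n-1) + a(n-2) with a(1)=2, a(2)=3.
Computing successive values: a(1)=2, a(2)=3, a(3)=5, a(4)=8, a(5)=13, a(6)=21, a(7)=34, a(8)=55, a(9)=89, a(10)=144, a(11)=233, a(12)=377, a(13)=610, a(14)=987, a(15)=1597, a(16)=2584, a(17)=4181, a(18)=6765, a(19)=10946, a(20)=17711, a(21)=28657, a(22)=46368, a(23)=75025, a(24)=121393, a(25)=196418, a(26)=317811, a(27)=514229, a(28)=832040, a(29)=1346269, a(30)=2178309, a(31)=3524578.

Final answer: 3524578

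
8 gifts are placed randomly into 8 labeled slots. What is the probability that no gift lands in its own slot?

Use the recurrence D(n) = (n-1)(D(n-1) + D(n-2)) with D(0)=1, D(1)=0.
Building up: D(2)=1, D(3)=2, D(4)=9, D(5)=44, D(6)=265, D(7)=1854, D(8)=14833.
Total arrangements: 8! = 40320.
Probability = D(8)/8! = 2119/5760.

Final answer: D(8)/8! = 14833/40320 = 0.367882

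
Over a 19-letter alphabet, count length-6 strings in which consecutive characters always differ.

Let g(n) count such strings. g(1) = 19, and each valid string of length n-1 extends in 18 ways (any symbol but the last), so g(n) = 18 g(n-1).
Total: g(6) = 19 x 18^5.

Final answer: 19 x 18^{5} = 35901792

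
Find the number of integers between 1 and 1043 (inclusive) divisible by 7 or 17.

Multiples of 7: 149. Multiples of 17: 61. Of both (lcm=119): 8.
By inclusion-exclusion: 149 + 61 - 8.

Final answer: 202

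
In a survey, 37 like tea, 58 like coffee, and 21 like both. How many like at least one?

|A union B| = |A| + |B| - |A intersect B| = 37 + 58 - 21.

Final answer: 74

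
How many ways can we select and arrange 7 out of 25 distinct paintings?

P(25,7) = 25!/(25-7)! = 25!/18!.

Final answer: P(25,7) = 2422728000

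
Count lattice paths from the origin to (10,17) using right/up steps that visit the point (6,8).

Paths (0,0)->(6,8): C(14,8) = 3003.
Paths (6,8)->(10,17): C(13,9) = 715.
By multiplication principle: 3003 x 715.

Final answer: 2147145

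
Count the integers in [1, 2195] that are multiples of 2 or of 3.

Multiples of 2: 1097. Multiples of 3: 731. Of both (lcm=6): 365.
By inclusion-exclusion: 1097 + 731 - 365.

Final answer: 1463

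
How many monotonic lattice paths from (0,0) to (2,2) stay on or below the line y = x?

Total monotonic paths to (2,2): C(4,2) = 6.
A path is bad iff it touches y = x + 1; reflecting its initial segment maps bad paths bijectively onto all paths to (1,3), of which there are C(4,3) = 4.
Valid Dyck paths: 6 - 4.
(These counts are the Catalan numbers.)

Final answer: C_{2} = 2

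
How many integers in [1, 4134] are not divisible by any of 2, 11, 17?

|div by 2|=2067, |div by 11|=375, |div by 17|=243.
|div by 2&11|=187, |div by 2&17|=121, |div by 11&17|=22, |div by all|=11.
By inclusion-exclusion, divisible by at least one: 2067+375+243-187-121-22+11 = 2366.
Not divisible by any: 4134 - 2366.

Final answer: 1768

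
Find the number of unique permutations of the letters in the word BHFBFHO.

Letters (B:2, F:2, H:2, O:1). Total letters: 7.
Permutations = 7!/(2! x 2! x 2!).

Final answer: 630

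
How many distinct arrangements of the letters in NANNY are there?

Letters (A:1, N:3, Y:1). Total letters: 5.
Permutations = 5!/(3!).

Final answer: 20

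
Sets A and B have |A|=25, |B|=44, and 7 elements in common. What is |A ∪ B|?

|A union B| = |A| + |B| - |A intersect B| = 25 + 44 - 7.

Final answer: 62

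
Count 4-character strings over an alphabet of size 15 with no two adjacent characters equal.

First character: 15 choices. Each subsequent: 14 choices (must differ from the previous one).
Total: 15 x 14^3.

Final answer: 15 x 14^{3} = 41160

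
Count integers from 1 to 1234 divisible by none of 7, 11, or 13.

|div by 7|=176, |div by 11|=112, |div by 13|=94.
|div by 7&11|=16, |div by 7&13|=13, |div by 11&13|=8, |div by all|=1.
By inclusion-exclusion, divisible by at least one: 176+112+94-16-13-8+1 = 346.
Not divisible by any: 1234 - 346.

Final answer: 888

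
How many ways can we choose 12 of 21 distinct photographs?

C(21,12) = 21!/(12! x 9!).

Final answer: \binom{21}{12} = 293930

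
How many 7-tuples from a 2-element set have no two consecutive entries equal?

Let g(n) count such strings. g(1) = 2, and each valid string of length n-1 extends in 1 ways (any symbol but the last), so g(n) = 1 g(n-1).
Total: g(7) = 2 x 1^6.

Final answer: 2 x 1^{6} = 2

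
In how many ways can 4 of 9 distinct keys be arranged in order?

P(9,4) = 9!/(9-4)! = 9!/5!.

Final answer: P(9,4) = 3024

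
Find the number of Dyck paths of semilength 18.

Total monotonic paths to (18,18): C(36,18) = 9075135300.
A path is bad iff it touches y = x + 1; reflecting its initial segment maps bad paths bijectively onto all paths to (17,19), of which there are C(36,19) = 8597496600.
Valid Dyck paths: 9075135300 - 8597496600.
(These counts are the Catalan numbers.)

Final answer: C_{18} = 477638700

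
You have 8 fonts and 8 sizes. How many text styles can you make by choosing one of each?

By the multiplication principle: 8 x 8.

Final answer: 64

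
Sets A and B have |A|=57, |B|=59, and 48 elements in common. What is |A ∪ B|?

|A union B| = |A| + |B| - |A intersect B| = 57 + 59 - 48.

Final answer: 68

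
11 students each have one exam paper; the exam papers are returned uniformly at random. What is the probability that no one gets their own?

Use the recurrence D(n) = (n-1)(D(n-1) + D(n-2)) with D(0)=1, D(1)=0.
Building up: D(2)=1, D(3)=2, D(4)=9, D(5)=44, D(6)=265, D(7)=1854, D(8)=14833, D(9)=133496, D(10)=1334961, D(11)=14684570.
Total arrangements: 11! = 39916800.
Probability = D(11)/11! = 1468457/3991680.

Final answer: D(11)/11! = 14684570/39916800 = 0.367879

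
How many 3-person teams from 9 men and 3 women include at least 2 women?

Sum over valid woman counts:
C(3,2)C(9,1) = 27
C(3,3)C(9,0) = 1
Total: 27 + 1.

Final answer: 28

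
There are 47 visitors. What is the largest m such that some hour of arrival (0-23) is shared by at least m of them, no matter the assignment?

There are 24 possible values for hour of arrival (0-23). With 47 visitors and 24 categories, by pigeonhole: ceiling(47/24).

Final answer: 2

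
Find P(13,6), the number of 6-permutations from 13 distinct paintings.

P(13,6) = 13!/(13-6)! = 13!/7!.

Final answer: P(13,6) = 1235520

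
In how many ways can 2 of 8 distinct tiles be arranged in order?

P(8,2) = 8!/(8-2)! = 8!/6!.

Final answer: P(8,2) = 56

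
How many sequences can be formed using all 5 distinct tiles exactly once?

The number of ways to arrange 5 distinct objects is 5!.

Final answer: 5! = 120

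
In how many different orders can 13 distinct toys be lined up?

The number of ways to arrange 13 distinct objects is 13!.

Final answer: 13! = 6227020800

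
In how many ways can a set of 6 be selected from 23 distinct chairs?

C(23,6) = 23!/(6! x (23-6)!).

Final answer: C(23,6) = 100947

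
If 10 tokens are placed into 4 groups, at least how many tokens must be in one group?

By the pigeonhole principle: ceiling(10/4).

Final answer: 3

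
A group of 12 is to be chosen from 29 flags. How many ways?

C(29,12) = 29!/(12! x 17!).

Final answer: \binom{29}{12} = 51895935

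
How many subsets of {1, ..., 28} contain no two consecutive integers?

Condition on whether n belongs to the subset: if not, any valid subset of {1, ..., n-1} works (a(n-1)); if so, n-1 is excluded and the rest is a valid subset of {1, ..., n-2} (a(n-2)). Hence a(n) = a(n-1) + a(n-2), a(1)=2, a(2)=3.
Building up term by term: a(1)=2, a(2)=3, a(3)=5, a(4)=8, a(5)=13, a(6)=21, a(7)=34, a(8)=55, a(9)=89, a(10)=144, a(11)=233, a(12)=377, a(13)=610, a(14)=987, a(15)=1597, a(16)=2584, a(17)=4181, a(18)=6765, a(19)=10946, a(20)=17711, a(21)=28657, a(22)=46368, a(23)=75025, a(24)=121393, a(25)=196418, a(26)=317811, a(27)=514229, a(28)=832040.

Final answer: 832040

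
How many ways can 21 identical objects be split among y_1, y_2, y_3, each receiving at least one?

Substitute y'_i = y_i - 1 (so y'_i >= 0). Then sum y'_i = 21 - 3 = 18.
Stars and bars: C(18+3-1, 3-1) = C(20,2).

Final answer: C(20,2) = 190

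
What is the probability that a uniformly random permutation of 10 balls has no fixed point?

Derangements satisfy D(n) = (n-1)(D(n-1) + D(n-2)), starting from D(0)=1, D(1)=0.
Building up: D(2)=1, D(3)=2, D(4)=9, D(5)=44, D(6)=265, D(7)=1854, D(8)=14833, D(9)=133496, D(10)=1334961.
Total arrangements: 10! = 3628800.
Probability = D(10)/10! = 16481/44800.

Final answer: D(10)/10! = 1334961/3628800 = 0.367879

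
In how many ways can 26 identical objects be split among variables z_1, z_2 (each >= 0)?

Stars and bars with 26 stars and 1 bars:
C(26+2-1, 2-1) = C(27,1).

Final answer: C(27,1) = 27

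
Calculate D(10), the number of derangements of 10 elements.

D(n) = (n-1)(D(n-1) + D(n-2)), D(0)=1, D(1)=0.
Building up: D(2)=1, D(3)=2, D(4)=9, D(5)=44, D(6)=265, D(7)=1854, D(8)=14833, D(9)=133496.
D(10) = 9 x (D(9) + D(8)) = 9 x (133496 + 14833).

Final answer: D(10) = 1334961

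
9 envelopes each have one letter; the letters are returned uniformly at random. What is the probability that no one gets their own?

D(n) = (n-1)(D(n-1) + D(n-2)), D(0)=1, D(1)=0.
Building up: D(2)=1, D(3)=2, D(4)=9, D(5)=44, D(6)=265, D(7)=1854, D(8)=14833, D(9)=133496.
Total arrangements: 9! = 362880.
Probability = D(9)/9! = 16687/45360.

Final answer: D(9)/9! = 133496/362880 = 0.367879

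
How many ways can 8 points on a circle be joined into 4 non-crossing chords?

This is a standard Catalan-number count: the answer is C_n. Here n = 8/2 = 4.
C_n = C(2n,n) - C(2n,n+1), so C_{4} = C(8,4) - C(8,5) = 70 - 56.

Final answer: C_{4} = 14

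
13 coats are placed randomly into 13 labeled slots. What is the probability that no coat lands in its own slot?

D(n) = (n-1)(D(n-1) + D(n-2)), D(0)=1, D(1)=0.
Building up: D(2)=1, D(3)=2, D(4)=9, D(5)=44, D(6)=265, D(7)=1854, D(8)=14833, D(9)=133496, D(10)=1334961, D(11)=14684570, D(12)=176214841, D(13)=2290792932.
Total arrangements: 13! = 6227020800.
Probability = D(13)/13! = 63633137/172972800.

Final answer: D(13)/13! = 2290792932/6227020800 = 0.367879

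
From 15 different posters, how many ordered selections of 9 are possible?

P(15,9) = 15!/(15-9)! = 15!/6!.

Final answer: P(15,9) = 1816214400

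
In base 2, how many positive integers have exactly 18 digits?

Leading digit: 1 options (nonzero). Other 17 digit(s): 2 options each.
Total: 1 x 2^17.

Final answer: 131072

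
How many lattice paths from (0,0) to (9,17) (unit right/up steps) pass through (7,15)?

Paths (0,0)->(7,15): C(22,15) = 170544.
Paths (7,15)->(9,17): C(4,2) = 6.
By multiplication principle: 170544 x 6.

Final answer: 1023264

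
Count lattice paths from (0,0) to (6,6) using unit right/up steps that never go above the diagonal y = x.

Total monotonic paths to (6,6): C(12,6) = 924.
A path is bad iff it touches y = x + 1; reflecting its initial segment maps bad paths bijectively onto all paths to (5,7), of which there are C(12,7) = 792.
Valid Dyck paths: 924 - 792.
(Equivalently, C_{6} = C(12,6)/7 = 924/7.)

Final answer: C_{6} = 132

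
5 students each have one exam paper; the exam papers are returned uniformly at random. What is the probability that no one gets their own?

D(n) = (n-1)(D(n-1) + D(n-2)), D(0)=1, D(1)=0.
Building up: D(2)=1, D(3)=2, D(4)=9, D(5)=44.
Total arrangements: 5! = 120.
Probability = D(5)/5! = 11/30.

Final answer: D(5)/5! = 44/120 = 0.366667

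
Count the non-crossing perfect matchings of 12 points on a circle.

This is counted by the nth Catalan number C_n. Here n = 12/2 = 6.
Using C_0 = 1 and C_(k+1) = C_k x 2(2k+1)/(k+2), build up term by term: C_1=1, C_2=2, C_3=5, C_4=14, C_5=42, C_6=132.

Final answer: C_{6} = 132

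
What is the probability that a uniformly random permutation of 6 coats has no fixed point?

D(n) = (n-1)(D(n-1) + D(n-2)), D(0)=1, D(1)=0.
Building up: D(2)=1, D(3)=2, D(4)=9, D(5)=44, D(6)=265.
Total arrangements: 6! = 720.
Probability = D(6)/6! = 53/144.

Final answer: D(6)/6! = 265/720 = 0.368056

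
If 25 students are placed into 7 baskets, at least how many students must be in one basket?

By the pigeonhole principle: ceiling(25/7).

Final answer: 4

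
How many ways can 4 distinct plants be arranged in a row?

The number of ways to arrange 4 distinct objects is 4!.

Final answer: 4! = 24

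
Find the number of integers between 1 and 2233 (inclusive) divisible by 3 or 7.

Multiples of 3: 744. Multiples of 7: 319. Of both (lcm=21): 106.
By inclusion-exclusion: 744 + 319 - 106.

Final answer: 957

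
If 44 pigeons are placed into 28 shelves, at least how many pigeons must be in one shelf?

By the pigeonhole principle: ceiling(44/28).

Final answer: 2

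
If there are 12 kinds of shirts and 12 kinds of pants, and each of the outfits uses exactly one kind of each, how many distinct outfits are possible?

By the multiplication principle: 12 x 12.

Final answer: 144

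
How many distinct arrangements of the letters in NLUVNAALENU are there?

Letters (A:2, E:1, L:2, N:3, U:2, V:1). Total letters: 11.
Permutations = 11!/(3! x 2! x 2! x 2!).

Final answer: 831600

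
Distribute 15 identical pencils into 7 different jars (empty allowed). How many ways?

Stars and bars: C(n+k-1, k-1) = C(21,6).

Final answer: C(21,6) = 54264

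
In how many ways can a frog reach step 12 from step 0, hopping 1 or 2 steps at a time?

Let f(n) count the ways. The last step is size 1 or 2, so f(n) = f(n-1) + f(n-2) with f(1)=1, f(2)=2.
Iterating the recurrence: f(1)=1, f(2)=2, f(3)=3, f(4)=5, f(5)=8, f(6)=13, f(7)=21, f(8)=34, f(9)=55, f(10)=89, f(11)=144, f(12)=233.

Final answer: 233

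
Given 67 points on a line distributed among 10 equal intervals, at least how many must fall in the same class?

By pigeonhole with 67 objects and 10 categories: ceiling(67/10).

Final answer: 7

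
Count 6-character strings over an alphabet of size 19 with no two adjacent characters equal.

Let g(n) count such strings. g(1) = 19, and each valid string of length n-1 extends in 18 ways (any symbol but the last), so g(n) = 18 g(n-1).
Total: g(6) = 19 x 18^5.

Final answer: 19 x 18^{5} = 35901792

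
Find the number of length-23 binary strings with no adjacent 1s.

Classify by the final bit: ...0 gives a(n-1) strings, ...01 gives a(n-2) strings. Thus a(n) = a(n-1) + a(n-2) with a(1)=2, a(2)=3.
Building up term by term: a(1)=2, a(2)=3, a(3)=5, a(4)=8, a(5)=13, a(6)=21, a(7)=34, a(8)=55, a(9)=89, a(10)=144, a(11)=233, a(12)=377, a(13)=610, a(14)=987, a(15)=1597, a(16)=2584, a(17)=4181, a(18)=6765, a(19)=10946, a(20)=17711, a(21)=28657, a(22)=46368, a(23)=75025.

Final answer: 75025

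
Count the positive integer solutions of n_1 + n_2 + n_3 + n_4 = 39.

Substitute n'_i = n_i - 1 (so n'_i >= 0). Then sum n'_i = 39 - 4 = 35.
Stars and bars: C(35+4-1, 4-1) = C(38,3).

Final answer: C(38,3) = 8436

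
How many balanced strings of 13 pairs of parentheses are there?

This is a standard Catalan-number count: the answer is C_n. Here n = 13 (pairs).
C_n = (2n)!/(n!(n+1)!), so C_{13} = 26!/(13! x 14!) = C(26,13)/14 = 10400600/14.

Final answer: C_{13} = 742900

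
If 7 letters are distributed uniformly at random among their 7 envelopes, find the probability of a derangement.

Derangements satisfy D(n) = (n-1)(D(n-1) + D(n-2)), starting from D(0)=1, D(1)=0.
Building up: D(2)=1, D(3)=2, D(4)=9, D(5)=44, D(6)=265, D(7)=1854.
Total arrangements: 7! = 5040.
Probability = D(7)/7! = 103/280.

Final answer: D(7)/7! = 1854/5040 = 0.367857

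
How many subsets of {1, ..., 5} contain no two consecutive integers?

Let a(n) count such subsets of {1, ..., n}. Either n is excluded (a(n-1) ways) or n is included, forcing n-1 out (a(n-2) ways), so a(n) = a(n-1) + a(n-2) with a(1)=2, a(2)=3.
Iterating the recurrence: a(1)=2, a(2)=3, a(3)=5, a(4)=8, a(5)=13.

Final answer: 13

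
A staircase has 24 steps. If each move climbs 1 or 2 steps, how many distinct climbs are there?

Condition on the final move: it is a 1-step (f(n-1) ways to get there) or a 2-step (f(n-2) ways), so f(n) = f(n-1) + f(n-2), with f(1)=1, f(2)=2.
Building up term by term: f(1)=1, f(2)=2, f(3)=3, f(4)=5, f(5)=8, f(6)=13, f(7)=21, f(8)=34, f(9)=55, f(10)=89, f(11)=144, f(12)=233, f(13)=377, f(14)=610, f(15)=987, f(16)=1597, f(17)=2584, f(18)=4181, f(19)=6765, f(20)=10946, f(21)=17711, f(22)=28657, f(23)=46368, f(24)=75025.

Final answer: 75025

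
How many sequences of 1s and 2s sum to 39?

Condition on the final move: it is a 1-step (f(n-1) ways to get there) or a 2-step (f(n-2) ways), so f(n) = f(n-1) + f(n-2), with f(1)=1, f(2)=2.
Building up term by term: f(1)=1, f(2)=2, f(3)=3, f(4)=5, f(5)=8, f(6)=13, f(7)=21, f(8)=34, f(9)=55, f(10)=89, f(11)=144, f(12)=233, f(13)=377, f(14)=610, f(15)=987, f(16)=1597, f(17)=2584, f(18)=4181, f(19)=6765, f(20)=10946, f(21)=17711, f(22)=28657, f(23)=46368, f(24)=75025, f(25)=121393, f(26)=196418, f(27)=317811, f(28)=514229, f(29)=832040, f(30)=1346269, f(31)=2178309, f(32)=3524578, f(33)=5702887, f(34)=9227465, f(35)=14930352, f(36)=24157817, f(37)=39088169, f(38)=63245986, f(39)=102334155.

Final answer: 102334155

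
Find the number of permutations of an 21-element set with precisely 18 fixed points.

Choose which 18 elements are fixed: C(21,18) = 1330.
Derange the remaining 3 using D(j) = (j-1)(D(j-1) + D(j-2)), D(0)=1, D(1)=0: D(2)=1, D(3)=2.
Total: 1330 x 2.

Final answer: C(21,18) D(3) = 2660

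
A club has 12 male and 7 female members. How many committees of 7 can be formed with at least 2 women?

Sum over valid woman counts:
C(7,2)C(12,5) = 16632
C(7,3)C(12,4) = 17325
C(7,4)C(12,3) = 7700
C(7,5)C(12,2) = 1386
C(7,6)C(12,1) = 84
C(7,7)C(12,0) = 1
Total: 16632 + 17325 + 7700 + 1386 + 84 + 1.

Final answer: 43128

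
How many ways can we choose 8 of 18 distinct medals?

C(18,8) = 18!/(8! x 10!).

Final answer: \binom{18}{8} = 43758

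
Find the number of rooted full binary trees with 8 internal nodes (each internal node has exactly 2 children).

This is counted by the nth Catalan number C_n. Here n = 8.
Using C_0 = 1 and C_(k+1) = C_k x 2(2k+1)/(k+2), build up term by term: C_1=1, C_2=2, C_3=5, C_4=14, C_5=42, C_6=132, C_7=429, C_8=1430.

Final answer: C_{8} = 1430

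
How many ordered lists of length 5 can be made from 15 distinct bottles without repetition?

P(15,5) = 15!/(15-5)! = 15!/10!.

Final answer: P(15,5) = 360360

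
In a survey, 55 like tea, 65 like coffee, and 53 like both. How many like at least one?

|A union B| = |A| + |B| - |A intersect B| = 55 + 65 - 53.

Final answer: 67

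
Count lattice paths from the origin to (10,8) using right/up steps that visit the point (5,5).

Paths (0,0)->(5,5): C(10,5) = 252.
Paths (5,5)->(10,8): C(8,3) = 56.
By multiplication principle: 252 x 56.

Final answer: 14112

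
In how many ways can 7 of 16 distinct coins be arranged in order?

P(16,7) = 16!/(16-7)! = 16!/9!.

Final answer: P(16,7) = 57657600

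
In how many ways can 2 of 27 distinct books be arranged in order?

P(27,2) = 27!/(27-2)! = 27!/25!.

Final answer: P(27,2) = 702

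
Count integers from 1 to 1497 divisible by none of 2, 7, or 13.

|div by 2|=748, |div by 7|=213, |div by 13|=115.
|div by 2&7|=106, |div by 2&13|=57, |div by 7&13|=16, |div by all|=8.
By inclusion-exclusion, divisible by at least one: 748+213+115-106-57-16+8 = 905.
Not divisible by any: 1497 - 905.

Final answer: 592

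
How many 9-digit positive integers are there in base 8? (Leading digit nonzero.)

In base 8, the leading digit has 7 choices (1..7); each of the remaining 8 digits has 8 choices.
Total: 7 x 8^8.

Final answer: 117440512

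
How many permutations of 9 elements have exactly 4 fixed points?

Choose which 4 elements are fixed: C(9,4) = 126.
Derange the remaining 5 using D(j) = (j-1)(D(j-1) + D(j-2)), D(0)=1, D(1)=0: D(2)=1, D(3)=2, D(4)=9, D(5)=44.
Total: 126 x 44.

Final answer: C(9,4) D(5) = 5544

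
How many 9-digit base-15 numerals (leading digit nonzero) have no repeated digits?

The leading digit has 14 choices (anything but zero); the next has 14 (anything but the first), then 13, and so on, one fewer each time.
Total: 14 x 14 x 13 x 12 x 11 x 10 x 9 x 8 x 7.

Final answer: 1695133440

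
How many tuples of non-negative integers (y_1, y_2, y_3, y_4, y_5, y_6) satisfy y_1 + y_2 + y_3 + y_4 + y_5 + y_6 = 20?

Stars and bars with 20 stars and 5 bars:
C(20+6-1, 6-1) = C(25,5).

Final answer: C(25,5) = 53130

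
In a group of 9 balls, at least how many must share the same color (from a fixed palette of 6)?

There are 6 possible values for color (from a fixed palette of 6). With 9 balls and 6 categories, by pigeonhole: ceiling(9/6).

Final answer: 2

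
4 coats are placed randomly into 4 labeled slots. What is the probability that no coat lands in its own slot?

Use the recurrence D(n) = (n-1)(D(n-1) + D(n-2)) with D(0)=1, D(1)=0.
Building up: D(2)=1, D(3)=2, D(4)=9.
Total arrangements: 4! = 24.
Probability = D(4)/4! = 3/8.

Final answer: D(4)/4! = 9/24 = 0.375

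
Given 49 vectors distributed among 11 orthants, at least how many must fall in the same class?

By pigeonhole with 49 objects and 11 categories: ceiling(49/11).

Final answer: 5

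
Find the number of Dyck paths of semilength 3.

Total monotonic paths to (3,3): C(6,3) = 20.
Paths that cross above y=x (reflection bijection): C(6,4) = 15.
Valid Dyck paths: 20 - 15.
(These counts are the Catalan numbers.)

Final answer: C_{3} = 5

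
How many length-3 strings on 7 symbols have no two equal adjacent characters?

Let g(n) count such strings. g(1) = 7, and each valid string of length n-1 extends in 6 ways (any symbol but the last), so g(n) = 6 g(n-1).
Total: g(3) = 7 x 6^2.

Final answer: 7 x 6^{2} = 252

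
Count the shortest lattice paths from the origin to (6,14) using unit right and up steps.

Each path has 6 right steps and 14 up steps in some order (20 steps total).
Choose which 14 of the 20 steps are up: C(20,14).

Final answer: C(20,14) = 38760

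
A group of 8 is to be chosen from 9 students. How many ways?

C(9,8) = 9!/(8! x (9-8)!).

Final answer: C(9,8) = 9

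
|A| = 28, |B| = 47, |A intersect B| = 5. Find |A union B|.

|A union B| = |A| + |B| - |A intersect B| = 28 + 47 - 5.

Final answer: 70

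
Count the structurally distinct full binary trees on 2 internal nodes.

This is a standard Catalan-number count: the answer is C_n. Here n = 2.
C_n = C(2n,n)/(n+1), so C_{2} = C(4,2)/3 = 6/3.

Final answer: C_{2} = 2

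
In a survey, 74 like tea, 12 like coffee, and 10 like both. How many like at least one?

|A union B| = |A| + |B| - |A intersect B| = 74 + 12 - 10.

Final answer: 76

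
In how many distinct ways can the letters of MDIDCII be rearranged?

Letters (C:1, D:2, I:3, M:1). Total letters: 7.
Permutations = 7!/(3! x 2!).

Final answer: 420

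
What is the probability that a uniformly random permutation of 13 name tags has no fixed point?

Use the recurrence D(n) = (n-1)(D(n-1) + D(n-2)) with D(0)=1, D(1)=0.
Building up: D(2)=1, D(3)=2, D(4)=9, D(5)=44, D(6)=265, D(7)=1854, D(8)=14833, D(9)=133496, D(10)=1334961, D(11)=14684570, D(12)=176214841, D(13)=2290792932.
Total arrangements: 13! = 6227020800.
Probability = D(13)/13! = 63633137/172972800.

Final answer: D(13)/13! = 2290792932/6227020800 = 0.367879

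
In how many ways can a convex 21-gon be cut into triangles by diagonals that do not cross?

This is counted by the nth Catalan number C_n. Here n = 21 - 2 = 19.
C_n = C(2n,n)/(n+1), so C_{19} = C(38,19)/20 = 35345263800/20.

Final answer: C_{19} = 1767263190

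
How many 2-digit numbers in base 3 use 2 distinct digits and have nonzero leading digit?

First digit: 2 (nonzero). Second: 2 (not first). Third: 1, etc.
Total: 2 x 2.

Final answer: 4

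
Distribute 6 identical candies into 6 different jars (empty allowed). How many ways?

Stars and bars: C(n+k-1, k-1) = C(11,5).

Final answer: C(11,5) = 462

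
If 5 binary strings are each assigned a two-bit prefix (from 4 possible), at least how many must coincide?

There are 4 possible values for two-bit prefix. With 5 binary strings and 4 categories, by pigeonhole: ceiling(5/4).

Final answer: 2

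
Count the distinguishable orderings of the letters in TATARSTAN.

Letters (A:3, N:1, R:1, S:1, T:3). Total letters: 9.
Permutations = 9!/(3! x 3!).

Final answer: 10080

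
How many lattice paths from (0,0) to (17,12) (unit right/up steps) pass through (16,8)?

Paths (0,0)->(16,8): C(24,8) = 735471.
Paths (16,8)->(17,12): C(5,4) = 5.
By multiplication principle: 735471 x 5.

Final answer: 3677355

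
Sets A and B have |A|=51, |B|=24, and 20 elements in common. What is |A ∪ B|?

|A union B| = |A| + |B| - |A intersect B| = 51 + 24 - 20.

Final answer: 55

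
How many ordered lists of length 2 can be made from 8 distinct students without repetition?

P(8,2) = 8!/(8-2)! = 8!/6!.

Final answer: P(8,2) = 56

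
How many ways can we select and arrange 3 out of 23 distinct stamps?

P(23,3) = 23!/(23-3)! = 23!/20!.

Final answer: P(23,3) = 10626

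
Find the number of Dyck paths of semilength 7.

Total monotonic paths to (7,7): C(14,7) = 3432.
By the reflection principle, paths that go above the diagonal number C(14,8) = 3003.
Valid Dyck paths: 3432 - 3003.
(Equivalently, C_{7} = C(14,7)/8 = 3432/8.)

Final answer: C_{7} = 429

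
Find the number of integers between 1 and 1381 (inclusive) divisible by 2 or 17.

Multiples of 2: 690. Multiples of 17: 81. Of both (lcm=34): 40.
By inclusion-exclusion: 690 + 81 - 40.

Final answer: 731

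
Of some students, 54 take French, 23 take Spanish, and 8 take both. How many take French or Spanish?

|A union B| = |A| + |B| - |A intersect B| = 54 + 23 - 8.

Final answer: 69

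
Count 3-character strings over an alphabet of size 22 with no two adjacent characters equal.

Let g(n) count such strings. g(1) = 22, and each valid string of length n-1 extends in 21 ways (any symbol but the last), so g(n) = 21 g(n-1).
Total: g(3) = 22 x 21^2.

Final answer: 22 x 21^{2} = 9702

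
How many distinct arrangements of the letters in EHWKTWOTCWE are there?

Letters (C:1, E:2, H:1, K:1, O:1, T:2, W:3). Total letters: 11.
Permutations = 11!/(3! x 2! x 2!).

Final answer: 1663200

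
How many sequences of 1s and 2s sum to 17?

Let f(n) be the number of climbs. Removing the last move (1 or 2 steps) gives f(n) = f(n-1) + f(n-2); base cases f(1)=1, f(2)=2.
Building up term by term: f(1)=1, f(2)=2, f(3)=3, f(4)=5, f(5)=8, f(6)=13, f(7)=21, f(8)=34, f(9)=55, f(10)=89, f(11)=144, f(12)=233, f(13)=377, f(14)=610, f(15)=987, f(16)=1597, f(17)=2584.

Final answer: 2584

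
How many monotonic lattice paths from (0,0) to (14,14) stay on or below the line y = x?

Total monotonic paths to (14,14): C(28,14) = 40116600.
By the reflection principle, paths that go above the diagonal number C(28,15) = 37442160.
Valid Dyck paths: 40116600 - 37442160.
(This is the Catalan number C_{14}.)

Final answer: C_{14} = 2674440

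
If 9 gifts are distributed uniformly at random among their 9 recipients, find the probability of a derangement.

Derangements satisfy D(n) = (n-1)(D(n-1) + D(n-2)), starting from D(0)=1, D(1)=0.
Building up: D(2)=1, D(3)=2, D(4)=9, D(5)=44, D(6)=265, D(7)=1854, D(8)=14833, D(9)=133496.
Total arrangements: 9! = 362880.
Probability = D(9)/9! = 16687/45360.

Final answer: D(9)/9! = 133496/362880 = 0.367879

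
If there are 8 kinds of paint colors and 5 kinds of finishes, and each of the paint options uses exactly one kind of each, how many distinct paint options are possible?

By the multiplication principle: 8 x 5.

Final answer: 40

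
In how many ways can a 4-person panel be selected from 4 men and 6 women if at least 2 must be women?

Sum over valid woman counts:
C(6,2)C(4,2) = 90
C(6,3)C(4,1) = 80
C(6,4)C(4,0) = 15
Total: 90 + 80 + 15.

Final answer: 185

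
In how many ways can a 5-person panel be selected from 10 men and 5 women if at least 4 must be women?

Sum over valid woman counts:
C(5,4)C(10,1) = 50
C(5,5)C(10,0) = 1
Total: 50 + 1.

Final answer: 51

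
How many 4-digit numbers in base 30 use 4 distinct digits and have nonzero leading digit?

First digit: 29 (nonzero). Second: 29 (not first). Third: 28, etc.
Total: 29 x 29 x 28 x 27.

Final answer: 635796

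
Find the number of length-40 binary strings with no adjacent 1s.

A valid string ends in 0 (append to any length-(n-1) valid string) or in 01 (append to any length-(n-2) valid string), so a(n) = a(n-1) + a(n-2) with a(1)=2, a(2)=3.
Iterating the recurrence: a(1)=2, a(2)=3, a(3)=5, a(4)=8, a(5)=13, a(6)=21, a(7)=34, a(8)=55, a(9)=89, a(10)=144, a(11)=233, a(12)=377, a(13)=610, a(14)=987, a(15)=1597, a(16)=2584, a(17)=4181, a(18)=6765, a(19)=10946, a(20)=17711, a(21)=28657, a(22)=46368, a(23)=75025, a(24)=121393, a(25)=196418, a(26)=317811, a(27)=514229, a(28)=832040, a(29)=1346269, a(30)=2178309, a(31)=3524578, a(32)=5702887, a(33)=9227465, a(34)=14930352, a(35)=24157817, a(36)=39088169, a(37)=63245986, a(38)=102334155, a(39)=165580141, a(40)=267914296.

Final answer: 267914296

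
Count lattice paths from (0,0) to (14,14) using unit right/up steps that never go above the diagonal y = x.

Total monotonic paths to (14,14): C(28,14) = 40116600.
Reflecting each bad path at its first crossing gives a bijection with paths to (13,15): C(28,15) = 37442160.
Valid Dyck paths: 40116600 - 37442160.
(This is the Catalan number C_{14}.)

Final answer: C_{14} = 2674440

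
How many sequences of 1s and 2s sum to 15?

Let f(n) be the number of climbs. Removing the last move (1 or 2 steps) gives f(n) = f(n-1) + f(n-2); base cases f(1)=1, f(2)=2.
Computing successive values: f(1)=1, f(2)=2, f(3)=3, f(4)=5, f(5)=8, f(6)=13, f(7)=21, f(8)=34, f(9)=55, f(10)=89, f(11)=144, f(12)=233, f(13)=377, f(14)=610, f(15)=987.

Final answer: 987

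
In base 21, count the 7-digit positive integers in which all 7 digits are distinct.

First digit: 20 (nonzero). Second: 20 (not first). Third: 19, etc.
Total: 20 x 20 x 19 x 18 x 17 x 16 x 15.

Final answer: 558144000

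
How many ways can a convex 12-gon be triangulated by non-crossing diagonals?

This is a standard Catalan-number count: the answer is C_n. Here n = 12 - 2 = 10.
C_n = C(2n,n)/(n+1), so C_{10} = C(20,10)/11 = 184756/11.

Final answer: C_{10} = 16796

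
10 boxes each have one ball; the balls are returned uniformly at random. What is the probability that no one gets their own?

D(n) = (n-1)(D(n-1) + D(n-2)), D(0)=1, D(1)=0.
Building up: D(2)=1, D(3)=2, D(4)=9, D(5)=44, D(6)=265, D(7)=1854, D(8)=14833, D(9)=133496, D(10)=1334961.
Total arrangements: 10! = 3628800.
Probability = D(10)/10! = 16481/44800.

Final answer: D(10)/10! = 1334961/3628800 = 0.367879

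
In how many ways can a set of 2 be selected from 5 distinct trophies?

C(5,2) = 5!/(2! x (5-2)!).

Final answer: C(5,2) = 10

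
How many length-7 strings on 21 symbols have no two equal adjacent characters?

First character: 21 choices. Each subsequent: 20 choices (must differ from the previous one).
Total: 21 x 20^6.

Final answer: 21 x 20^{6} = 1344000000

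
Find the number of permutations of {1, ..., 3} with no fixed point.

Derangements satisfy D(n) = (n-1)(D(n-1) + D(n-2)), starting from D(0)=1, D(1)=0.
D(2) = 1 x (0 + 1) = 1
D(3) = 2 x (D(2) + D(1)) = 2 x (1 + 0)

Final answer: D(3) = 2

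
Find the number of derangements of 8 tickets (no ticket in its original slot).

D(n) = (n-1)(D(n-1) + D(n-2)), D(0)=1, D(1)=0.
D(2) = 1 x (0 + 1) = 1
D(3) = 2 x (1 + 0) = 2
D(4) = 3 x (2 + 1) = 9
D(5) = 4 x (9 + 2) = 44
D(6) = 5 x (44 + 9) = 265
D(7) = 6 x (265 + 44) = 1854
D(8) = 7 x (D(7) + D(6)) = 7 x (1854 + 265)

Final answer: D(8) = 14833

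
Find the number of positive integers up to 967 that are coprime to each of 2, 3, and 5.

|div by 2|=483, |div by 3|=322, |div by 5|=193.
|div by 2&3|=161, |div by 2&5|=96, |div by 3&5|=64, |div by all|=32.
By inclusion-exclusion, divisible by at least one: 483+322+193-161-96-64+32 = 709.
Not divisible by any: 967 - 709.

Final answer: 258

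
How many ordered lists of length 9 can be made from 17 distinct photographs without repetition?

P(17,9) = 17!/(17-9)! = 17!/8!.

Final answer: P(17,9) = 8821612800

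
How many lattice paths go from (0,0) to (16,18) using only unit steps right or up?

Each path has 16 right steps and 18 up steps in some order (34 steps total).
Choose which 18 of the 34 steps are up: C(34,18).

Final answer: C(34,18) = 2203961430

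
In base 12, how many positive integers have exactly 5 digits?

In base 12, the leading digit has 11 choices (1..11); each of the remaining 4 digits has 12 choices.
Total: 11 x 12^4.

Final answer: 228096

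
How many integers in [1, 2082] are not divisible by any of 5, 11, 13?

|div by 5|=416, |div by 11|=189, |div by 13|=160.
|div by 5&11|=37, |div by 5&13|=32, |div by 11&13|=14, |div by all|=2.
By inclusion-exclusion, divisible by at least one: 416+189+160-37-32-14+2 = 684.
Not divisible by any: 2082 - 684.

Final answer: 1398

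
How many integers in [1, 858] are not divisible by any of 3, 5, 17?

|div by 3|=286, |div by 5|=171, |div by 17|=50.
|div by 3&5|=57, |div by 3&17|=16, |div by 5&17|=10, |div by all|=3.
By inclusion-exclusion, divisible by at least one: 286+171+50-57-16-10+3 = 427.
Not divisible by any: 858 - 427.

Final answer: 431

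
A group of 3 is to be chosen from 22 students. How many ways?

C(22,3) = 22!/(3! x 19!).

Final answer: \binom{22}{3} = 1540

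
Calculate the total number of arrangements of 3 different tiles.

The number of ways to arrange 3 distinct objects is 3!.

Final answer: 3! = 6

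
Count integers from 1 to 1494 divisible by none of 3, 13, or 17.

|div by 3|=498, |div by 13|=114, |div by 17|=87.
|div by 3&13|=38, |div by 3&17|=29, |div by 13&17|=6, |div by all|=2.
By inclusion-exclusion, divisible by at least one: 498+114+87-38-29-6+2 = 628.
Not divisible by any: 1494 - 628.

Final answer: 866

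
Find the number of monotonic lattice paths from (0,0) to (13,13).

Each path has 13 right steps and 13 up steps in some order (26 steps total).
Choose which 13 of the 26 steps are up: C(26,13).

Final answer: C(26,13) = 10400600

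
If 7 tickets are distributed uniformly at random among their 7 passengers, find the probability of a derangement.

Derangements satisfy D(n) = (n-1)(D(n-1) + D(n-2)), starting from D(0)=1, D(1)=0.
Building up: D(2)=1, D(3)=2, D(4)=9, D(5)=44, D(6)=265, D(7)=1854.
Total arrangements: 7! = 5040.
Probability = D(7)/7! = 103/280.

Final answer: D(7)/7! = 1854/5040 = 0.367857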